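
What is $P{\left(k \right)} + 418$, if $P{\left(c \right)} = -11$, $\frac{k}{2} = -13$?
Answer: $407$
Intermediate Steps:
$k = -26$ ($k = 2 \left(-13\right) = -26$)
$P{\left(k \right)} + 418 = -11 + 418 = 407$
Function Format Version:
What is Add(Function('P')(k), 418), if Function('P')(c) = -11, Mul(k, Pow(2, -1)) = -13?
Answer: 407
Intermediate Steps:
k = -26 (k = Mul(2, -13) = -26)
Add(Function('P')(k), 418) = Add(-11, 418) = 407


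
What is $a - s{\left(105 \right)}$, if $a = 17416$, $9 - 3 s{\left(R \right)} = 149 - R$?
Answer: $\frac{52283}{3} \approx 17428.0$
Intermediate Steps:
$s{\left(R \right)} = - \frac{140}{3} + \frac{R}{3}$ ($s{\left(R \right)} = 3 - \frac{149 - R}{3} = 3 + \left(- \frac{149}{3} + \frac{R}{3}\right) = - \frac{140}{3} + \frac{R}{3}$)
$a - s{\left(105 \right)} = 17416 - \left(- \frac{140}{3} + \frac{1}{3} \cdot 105\right) = 17416 - \left(- \frac{140}{3} + 35\right) = 17416 - - \frac{35}{3} = 17416 + \frac{35}{3} = \frac{52283}{3}$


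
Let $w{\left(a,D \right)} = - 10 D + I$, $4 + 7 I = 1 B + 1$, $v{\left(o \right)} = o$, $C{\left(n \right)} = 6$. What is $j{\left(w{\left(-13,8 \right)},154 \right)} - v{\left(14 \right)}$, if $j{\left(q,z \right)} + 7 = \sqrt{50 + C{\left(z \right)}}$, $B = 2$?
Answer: $-21 + 2 \sqrt{14} \approx -13.517$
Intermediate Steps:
$I = - \frac{1}{7}$ ($I = - \frac{4}{7} + \frac{1 \cdot 2 + 1}{7} = - \frac{4}{7} + \frac{2 + 1}{7} = - \frac{4}{7} + \frac{1}{7} \cdot 3 = - \frac{4}{7} + \frac{3}{7} = - \frac{1}{7} \approx -0.14286$)
$w{\left(a,D \right)} = - \frac{1}{7} - 10 D$ ($w{\left(a,D \right)} = - 10 D - \frac{1}{7} = - \frac{1}{7} - 10 D$)
$j{\left(q,z \right)} = -7 + 2 \sqrt{14}$ ($j{\left(q,z \right)} = -7 + \sqrt{50 + 6} = -7 + \sqrt{56} = -7 + 2 \sqrt{14}$)
$j{\left(w{\left(-13,8 \right)},154 \right)} - v{\left(14 \right)} = \left(-7 + 2 \sqrt{14}\right) - 14 = -21 + 2 \sqrt{14}$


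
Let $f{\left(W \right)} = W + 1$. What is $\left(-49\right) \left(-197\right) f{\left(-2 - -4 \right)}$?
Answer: $28959$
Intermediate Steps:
$f{\left(W \right)} = 1 + W$
$\left(-49\right) \left(-197\right) f{\left(-2 - -4 \right)} = \left(-49\right) \left(-197\right) \left(1 - -2\right) = 9653 \left(1 + \left(-2 + 4\right)\right) = 9653 \left(1 + 2\right) = 9653 \cdot 3 = 28959$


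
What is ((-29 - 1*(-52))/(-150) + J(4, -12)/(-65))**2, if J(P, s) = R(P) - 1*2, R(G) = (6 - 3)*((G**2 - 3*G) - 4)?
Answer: 57121/3802500 ≈ 0.015022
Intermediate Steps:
R(G) = -12 - 9*G + 3*G**2 (R(G) = 3*(-4 + G**2 - 3*G) = -12 - 9*G + 3*G**2)
J(P, s) = -14 - 9*P + 3*P**2 (J(P, s) = (-12 - 9*P + 3*P**2) - 1*2 = (-12 - 9*P + 3*P**2) - 2 = -14 - 9*P + 3*P**2)
((-29 - 1*(-52))/(-150) + J(4, -12)/(-65))**2 = ((-29 - 1*(-52))/(-150) + (-14 - 9*4 + 3*4**2)/(-65))**2 = ((-29 + 52)*(-1/150) + (-14 - 36 + 3*16)*(-1/65))**2 = (23*(-1/150) + (-14 - 36 + 48)*(-1/65))**2 = (-23/150 - 2*(-1/65))**2 = (-23/150 + 2/65)**2 = (-239/1950)**2 = 57121/3802500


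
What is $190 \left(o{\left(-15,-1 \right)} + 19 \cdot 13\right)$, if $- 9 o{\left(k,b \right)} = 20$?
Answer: $\frac{418570}{9} \approx 46508.0$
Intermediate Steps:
$o{\left(k,b \right)} = - \frac{20}{9}$ ($o{\left(k,b \right)} = \left(- \frac{1}{9}\right) 20 = - \frac{20}{9}$)
$190 \left(o{\left(-15,-1 \right)} + 19 \cdot 13\right) = 190 \left(- \frac{20}{9} + 19 \cdot 13\right) = 190 \left(- \frac{20}{9} + 247\right) = 190 \cdot \frac{2203}{9} = \frac{418570}{9}$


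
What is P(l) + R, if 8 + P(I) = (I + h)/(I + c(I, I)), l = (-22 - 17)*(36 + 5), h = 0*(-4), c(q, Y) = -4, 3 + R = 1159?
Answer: 1841843/1603 ≈ 1149.0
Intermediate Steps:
R = 1156 (R = -3 + 1159 = 1156)
h = 0
l = -1599 (l = -39*41 = -1599)
P(I) = -8 + I/(-4 + I) (P(I) = -8 + (I + 0)/(I - 4) = -8 + I/(-4 + I))
P(l) + R = (32 - 7*(-1599))/(-4 - 1599) + 1156 = (32 + 11193)/(-1603) + 1156 = -1/1603*11225 + 1156 = -11225/1603 + 1156 = 1841843/1603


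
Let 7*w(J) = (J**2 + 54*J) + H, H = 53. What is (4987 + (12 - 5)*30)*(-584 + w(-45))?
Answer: -23074680/7 ≈ -3.2964e+6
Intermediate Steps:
w(J) = 53/7 + J**2/7 + 54*J/7 (w(J) = ((J**2 + 54*J) + 53)/7 = (53 + J**2 + 54*J)/7 = 53/7 + J**2/7 + 54*J/7)
(4987 + (12 - 5)*30)*(-584 + w(-45)) = (4987 + (12 - 5)*30)*(-584 + (53/7 + (1/7)*(-45)**2 + (54/7)*(-45))) = (4987 + 7*30)*(-584 + (53/7 + (1/7)*2025 - 2430/7)) = (4987 + 210)*(-584 + (53/7 + 2025/7 - 2430/7)) = 5197*(-584 - 352/7) = 5197*(-4440/7) = -23074680/7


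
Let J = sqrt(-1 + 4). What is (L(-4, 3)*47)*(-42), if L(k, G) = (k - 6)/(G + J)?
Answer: 9870 - 3290*sqrt(3) ≈ 4171.6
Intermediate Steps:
J = sqrt(3) ≈ 1.7320
L(k, G) = (-6 + k)/(G + sqrt(3)) (L(k, G) = (k - 6)/(G + sqrt(3)) = (-6 + k)/(G + sqrt(3)))
(L(-4, 3)*47)*(-42) = (((-6 - 4)/(3 + sqrt(3)))*47)*(-42) = ((-10/(3 + sqrt(3)))*47)*(-42) = (-10/(3 + sqrt(3))*47)*(-42) = -470/(3 + sqrt(3))*(-42) = 19740/(3 + sqrt(3))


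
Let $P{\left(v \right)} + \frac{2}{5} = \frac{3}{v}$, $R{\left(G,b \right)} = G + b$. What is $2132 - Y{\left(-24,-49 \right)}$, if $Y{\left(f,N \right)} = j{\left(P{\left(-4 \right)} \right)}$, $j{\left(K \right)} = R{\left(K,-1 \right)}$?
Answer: $\frac{42683}{20} \approx 2134.1$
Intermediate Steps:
$P{\left(v \right)} = - \frac{2}{5} + \frac{3}{v}$
$j{\left(K \right)} = -1 + K$ ($j{\left(K \right)} = K - 1 = -1 + K$)
$Y{\left(f,N \right)} = - \frac{43}{20}$ ($Y{\left(f,N \right)} = -1 + \left(- \frac{2}{5} + \frac{3}{-4}\right) = -1 + \left(- \frac{2}{5} + 3 \left(- \frac{1}{4}\right)\right) = -1 - \frac{23}{20} = - \frac{43}{20}$)
$2132 - Y{\left(-24,-49 \right)} = 2132 - - \frac{43}{20} = 2132 + \frac{43}{20} = \frac{42683}{20}$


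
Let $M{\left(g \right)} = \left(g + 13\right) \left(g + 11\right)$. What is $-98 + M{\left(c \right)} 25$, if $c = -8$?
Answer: $277$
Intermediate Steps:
$M{\left(g \right)} = \left(11 + g\right) \left(13 + g\right)$ ($M{\left(g \right)} = \left(13 + g\right) \left(11 + g\right) = \left(11 + g\right) \left(13 + g\right)$)
$-98 + M{\left(c \right)} 25 = -98 + \left(143 + \left(-8\right)^{2} + 24 \left(-8\right)\right) 25 = -98 + \left(143 + 64 - 192\right) 25 = -98 + 15 \cdot 25 = -98 + 375 = 277$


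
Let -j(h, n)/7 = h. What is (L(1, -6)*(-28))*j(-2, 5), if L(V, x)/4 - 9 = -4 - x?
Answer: -17248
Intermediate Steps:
L(V, x) = 20 - 4*x (L(V, x) = 36 + 4*(-4 - x) = 36 + (-16 - 4*x) = 20 - 4*x)
j(h, n) = -7*h
(L(1, -6)*(-28))*j(-2, 5) = ((20 - 4*(-6))*(-28))*(-7*(-2)) = ((20 + 24)*(-28))*14 = (44*(-28))*14 = -1232*14 = -17248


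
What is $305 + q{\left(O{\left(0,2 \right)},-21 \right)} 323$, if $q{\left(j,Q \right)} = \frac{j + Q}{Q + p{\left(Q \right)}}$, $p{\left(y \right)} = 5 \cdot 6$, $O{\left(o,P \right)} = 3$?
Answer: $-341$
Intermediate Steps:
$p{\left(y \right)} = 30$
$q{\left(j,Q \right)} = \frac{Q + j}{30 + Q}$ ($q{\left(j,Q \right)} = \frac{j + Q}{Q + 30} = \frac{Q + j}{30 + Q}$)
$305 + q{\left(O{\left(0,2 \right)},-21 \right)} 323 = 305 + \frac{-21 + 3}{30 - 21} \cdot 323 = 305 + \frac{1}{9} \left(-18\right) 323 = 305 - 646 = -341$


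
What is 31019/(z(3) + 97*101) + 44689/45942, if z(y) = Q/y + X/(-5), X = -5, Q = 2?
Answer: 2794451269/675255516 ≈ 4.1384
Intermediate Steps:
z(y) = 1 + 2/y (z(y) = 2/y - 5/(-5) = 2/y - 5*(-⅕) = 2/y + 1 = 1 + 2/y)
31019/(z(3) + 97*101) + 44689/45942 = 31019/((2 + 3)/3 + 97*101) + 44689/45942 = 31019/((⅓)*5 + 9797) + 44689*(1/45942) = 31019/(5/3 + 9797) + 44689/45942 = 31019/(29396/3) + 44689/45942 = 31019*(3/29396) + 44689/45942 = 93057/29396 + 44689/45942 = 2794451269/675255516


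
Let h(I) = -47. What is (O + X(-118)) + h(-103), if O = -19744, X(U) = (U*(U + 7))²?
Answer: 171537813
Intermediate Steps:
X(U) = U²*(7 + U)² (X(U) = (U*(7 + U))² = U²*(7 + U)²)
(O + X(-118)) + h(-103) = (-19744 + (-118)²*(7 - 118)²) - 47 = (-19744 + 13924*(-111)²) - 47 = (-19744 + 13924*12321) - 47 = (-19744 + 171557604) - 47 = 171537860 - 47 = 171537813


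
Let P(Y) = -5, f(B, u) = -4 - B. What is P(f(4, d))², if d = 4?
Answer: 25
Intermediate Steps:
P(f(4, d))² = (-5)² = 25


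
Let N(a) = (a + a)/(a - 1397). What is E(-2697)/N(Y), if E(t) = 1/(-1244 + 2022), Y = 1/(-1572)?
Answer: 2196085/1556 ≈ 1411.4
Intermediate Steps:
Y = -1/1572 ≈ -0.00063613
E(t) = 1/778
N(a) = 2*a/(-1397 + a) (N(a) = (2*a)/(-1397 + a) = 2*a/(-1397 + a))
E(-2697)/N(Y) = 1/(778*((2*(-1/1572)/(-1397 - 1/1572)))) = 1/(778*((2*(-1/1572)/(-2196085/1572)))) = 1/(778*((2*(-1/1572)*(-1572/2196085)))) = 1/(778*(2/2196085)) = (1/778)*(2196085/2) = 2196085/1556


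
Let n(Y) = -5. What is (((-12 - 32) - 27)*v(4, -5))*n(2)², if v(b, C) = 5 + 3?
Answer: -14200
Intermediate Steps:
v(b, C) = 8
(((-12 - 32) - 27)*v(4, -5))*n(2)² = (((-12 - 32) - 27)*8)*(-5)² = ((-44 - 27)*8)*25 = -71*8*25 = -568*25 = -14200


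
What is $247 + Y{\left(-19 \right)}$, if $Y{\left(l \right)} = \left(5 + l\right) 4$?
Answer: $191$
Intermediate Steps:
$Y{\left(l \right)} = 20 + 4 l$
$247 + Y{\left(-19 \right)} = 247 + \left(20 + 4 \left(-19\right)\right) = 247 + \left(20 - 76\right) = 247 - 56 = 191$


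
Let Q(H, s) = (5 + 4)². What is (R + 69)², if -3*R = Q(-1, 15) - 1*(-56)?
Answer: 4900/9 ≈ 544.44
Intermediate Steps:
Q(H, s) = 81 (Q(H, s) = 9² = 81)
R = -137/3 (R = -(81 - 1*(-56))/3 = -(81 + 56)/3 = -⅓*137 = -137/3 ≈ -45.667)
(R + 69)² = (-137/3 + 69)² = (70/3)² = 4900/9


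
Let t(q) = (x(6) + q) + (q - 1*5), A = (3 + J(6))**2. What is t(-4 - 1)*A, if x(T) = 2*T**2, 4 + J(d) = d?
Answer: 1425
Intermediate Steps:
J(d) = -4 + d
A = 25 (A = (3 + (-4 + 6))**2 = (3 + 2)**2 = 5**2 = 25)
t(q) = 67 + 2*q (t(q) = (2*6**2 + q) + (q - 1*5) = (2*36 + q) + (q - 5) = (72 + q) + (-5 + q) = 67 + 2*q)
t(-4 - 1)*A = (67 + 2*(-4 - 1))*25 = (67 + 2*(-5))*25 = (67 - 10)*25 = 57*25 = 1425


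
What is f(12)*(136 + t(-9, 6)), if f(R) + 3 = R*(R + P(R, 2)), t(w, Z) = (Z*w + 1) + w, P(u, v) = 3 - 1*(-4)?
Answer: 16650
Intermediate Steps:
P(u, v) = 7 (P(u, v) = 3 + 4 = 7)
t(w, Z) = 1 + w + Z*w (t(w, Z) = (1 + Z*w) + w = 1 + w + Z*w)
f(R) = -3 + R*(7 + R) (f(R) = -3 + R*(R + 7) = -3 + R*(7 + R))
f(12)*(136 + t(-9, 6)) = (-3 + 12² + 7*12)*(136 + (1 - 9 + 6*(-9))) = (-3 + 144 + 84)*(136 + (1 - 9 - 54)) = 225*(136 - 62) = 225*74 = 16650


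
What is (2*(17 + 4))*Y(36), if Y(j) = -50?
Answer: -2100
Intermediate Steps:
(2*(17 + 4))*Y(36) = (2*(17 + 4))*(-50) = (2*21)*(-50) = 42*(-50) = -2100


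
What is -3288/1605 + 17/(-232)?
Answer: -263367/124120 ≈ -2.1219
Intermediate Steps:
-3288/1605 + 17/(-232) = -3288*1/1605 + 17*(-1/232) = -1096/535 - 17/232 = -263367/124120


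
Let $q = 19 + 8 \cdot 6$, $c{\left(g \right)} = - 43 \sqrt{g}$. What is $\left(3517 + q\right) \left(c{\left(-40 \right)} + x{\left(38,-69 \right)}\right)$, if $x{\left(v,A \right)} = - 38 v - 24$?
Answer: $-5261312 - 308224 i \sqrt{10} \approx -5.2613 \cdot 10^{6} - 9.7469 \cdot 10^{5} i$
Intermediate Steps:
$x{\left(v,A \right)} = -24 - 38 v$
$q = 67$ ($q = 19 + 48 = 67$)
$\left(3517 + q\right) \left(c{\left(-40 \right)} + x{\left(38,-69 \right)}\right) = \left(3517 + 67\right) \left(- 43 \sqrt{-40} - 1468\right) = 3584 \left(- 43 \cdot 2 i \sqrt{10} - 1468\right) = 3584 \left(- 86 i \sqrt{10} - 1468\right) = 3584 \left(-1468 - 86 i \sqrt{10}\right) = -5261312 - 308224 i \sqrt{10}$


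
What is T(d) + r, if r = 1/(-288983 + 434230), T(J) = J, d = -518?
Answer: -75237945/145247 ≈ -518.00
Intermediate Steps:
r = 1/145247 ≈ 6.8848e-6
T(d) + r = -518 + 1/145247 = -75237945/145247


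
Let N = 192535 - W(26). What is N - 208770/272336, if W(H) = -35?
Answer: 26221767375/136168 ≈ 1.9257e+5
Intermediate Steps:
N = 192570 (N = 192535 - 1*(-35) = 192535 + 35 = 192570)
N - 208770/272336 = 192570 - 208770/272336 = 192570 - 208770*1/272336 = 192570 - 104385/136168 = 26221767375/136168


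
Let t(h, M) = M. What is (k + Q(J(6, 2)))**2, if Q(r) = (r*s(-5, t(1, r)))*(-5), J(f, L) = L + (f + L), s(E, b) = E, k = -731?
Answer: 231361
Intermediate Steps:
J(f, L) = f + 2*L (J(f, L) = L + (L + f) = f + 2*L)
Q(r) = 25*r (Q(r) = (r*(-5))*(-5) = -5*r*(-5) = 25*r)
(k + Q(J(6, 2)))**2 = (-731 + 25*(6 + 2*2))**2 = (-731 + 25*(6 + 4))**2 = (-731 + 25*10)**2 = (-731 + 250)**2 = (-481)**2 = 231361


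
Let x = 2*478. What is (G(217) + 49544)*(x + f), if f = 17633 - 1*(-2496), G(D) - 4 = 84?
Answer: 1046490720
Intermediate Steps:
G(D) = 88 (G(D) = 4 + 84 = 88)
x = 956
f = 20129 (f = 17633 + 2496 = 20129)
(G(217) + 49544)*(x + f) = (88 + 49544)*(956 + 20129) = 49632*21085 = 1046490720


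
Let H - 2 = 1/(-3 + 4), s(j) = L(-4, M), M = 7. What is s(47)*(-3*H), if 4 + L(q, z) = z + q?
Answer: 9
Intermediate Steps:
L(q, z) = -4 + q + z (L(q, z) = -4 + (z + q) = -4 + (q + z) = -4 + q + z)
s(j) = -1 (s(j) = -4 - 4 + 7 = -1)
H = 3 (H = 2 + 1/(-3 + 4) = 2 + 1/1 = 2 + 1 = 3)
s(47)*(-3*H) = -(-3)*3 = -1*(-9) = 9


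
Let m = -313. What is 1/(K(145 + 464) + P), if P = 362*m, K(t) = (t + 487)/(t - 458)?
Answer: -151/17108110 ≈ -8.8262e-6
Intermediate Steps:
K(t) = (487 + t)/(-458 + t)
P = -113306 (P = 362*(-313) = -113306)
1/(K(145 + 464) + P) = 1/((487 + (145 + 464))/(-458 + (145 + 464)) - 113306) = 1/((487 + 609)/(-458 + 609) - 113306) = 1/(1096/151 - 113306) = 1/(-17108110/151) = -151/17108110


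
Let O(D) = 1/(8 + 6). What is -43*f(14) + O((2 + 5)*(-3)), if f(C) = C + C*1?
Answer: -16855/14 ≈ -1203.9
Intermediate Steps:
O(D) = 1/14
f(C) = 2*C (f(C) = C + C = 2*C)
-43*f(14) + O((2 + 5)*(-3)) = -86*14 + 1/14 = -43*28 + 1/14 = -1204 + 1/14 = -16855/14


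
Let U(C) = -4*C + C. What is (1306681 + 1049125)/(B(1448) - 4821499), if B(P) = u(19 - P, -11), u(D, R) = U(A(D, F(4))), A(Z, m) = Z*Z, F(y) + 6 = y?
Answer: -1177903/5473811 ≈ -0.21519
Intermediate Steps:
F(y) = -6 + y
A(Z, m) = Z²
U(C) = -3*C
u(D, R) = -3*D²
B(P) = -3*(19 - P)²
(1306681 + 1049125)/(B(1448) - 4821499) = (1306681 + 1049125)/(-3*(-19 + 1448)² - 4821499) = 2355806/(-3*1429² - 4821499) = 2355806/(-3*2042041 - 4821499) = 2355806/(-6126123 - 4821499) = 2355806/(-10947622) = 2355806*(-1/10947622) = -1177903/5473811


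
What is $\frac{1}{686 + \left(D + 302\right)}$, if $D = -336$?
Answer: $\frac{1}{652} \approx 0.0015337$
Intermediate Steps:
$\frac{1}{686 + \left(D + 302\right)} = \frac{1}{686 + \left(-336 + 302\right)} = \frac{1}{686 - 34} = \frac{1}{652}$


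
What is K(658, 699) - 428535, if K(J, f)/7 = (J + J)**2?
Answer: 11694457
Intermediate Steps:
K(J, f) = 28*J**2 (K(J, f) = 7*(J + J)**2 = 7*(2*J)**2 = 7*(4*J**2) = 28*J**2)
K(658, 699) - 428535 = 28*658**2 - 428535 = 28*432964 - 428535 = 12122992 - 428535 = 11694457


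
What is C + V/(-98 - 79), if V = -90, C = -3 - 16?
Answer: -1091/59 ≈ -18.492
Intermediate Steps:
C = -19
C + V/(-98 - 79) = -19 - 90/(-98 - 79) = -19 - 90/(-177) = -19 - 90*(-1/177) = -19 + 30/59 = -1091/59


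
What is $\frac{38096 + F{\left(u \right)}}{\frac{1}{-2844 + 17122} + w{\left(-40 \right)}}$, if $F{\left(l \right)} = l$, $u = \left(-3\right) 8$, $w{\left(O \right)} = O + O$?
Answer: $- \frac{543592016}{1142239} \approx -475.9$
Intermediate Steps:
$w{\left(O \right)} = 2 O$
$u = -24$
$\frac{38096 + F{\left(u \right)}}{\frac{1}{-2844 + 17122} + w{\left(-40 \right)}} = \frac{38096 - 24}{\frac{1}{-2844 + 17122} + 2 \left(-40\right)} = \frac{38072}{\frac{1}{14278} - 80} = \frac{38072}{- \frac{1142239}{14278}} = 38072 \left(- \frac{14278}{1142239}\right) = - \frac{543592016}{1142239}$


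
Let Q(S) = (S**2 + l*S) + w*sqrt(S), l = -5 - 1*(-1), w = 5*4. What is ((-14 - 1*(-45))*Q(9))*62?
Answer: 201810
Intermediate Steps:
w = 20
l = -4 (l = -5 + 1 = -4)
Q(S) = S**2 - 4*S + 20*sqrt(S) (Q(S) = (S**2 - 4*S) + 20*sqrt(S) = S**2 - 4*S + 20*sqrt(S))
((-14 - 1*(-45))*Q(9))*62 = ((-14 - 1*(-45))*(9**2 - 4*9 + 20*sqrt(9)))*62 = ((-14 + 45)*(81 - 36 + 20*3))*62 = (31*(81 - 36 + 60))*62 = (31*105)*62 = 3255*62 = 201810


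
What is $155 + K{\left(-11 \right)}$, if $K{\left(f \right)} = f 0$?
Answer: $155$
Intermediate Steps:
$K{\left(f \right)} = 0$
$155 + K{\left(-11 \right)} = 155 + 0 = 155$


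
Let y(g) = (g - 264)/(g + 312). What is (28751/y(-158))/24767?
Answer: -2213827/5225837 ≈ -0.42363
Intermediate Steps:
y(g) = (-264 + g)/(312 + g)
(28751/y(-158))/24767 = (28751/(((-264 - 158)/(312 - 158))))/24767 = (28751/((-422/154)))*(1/24767) = (28751/(((1/154)*(-422))))*(1/24767) = (28751/(-211/77))*(1/24767) = (28751*(-77/211))*(1/24767) = -2213827/211*1/24767 = -2213827/5225837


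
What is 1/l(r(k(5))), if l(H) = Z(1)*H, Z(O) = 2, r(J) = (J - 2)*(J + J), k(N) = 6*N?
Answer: 1/3360 ≈ 0.00029762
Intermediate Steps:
r(J) = 2*J*(-2 + J) (r(J) = (-2 + J)*(2*J) = 2*J*(-2 + J))
l(H) = 2*H
1/l(r(k(5))) = 1/(2*(2*(6*5)*(-2 + 6*5))) = 1/(2*(2*30*(-2 + 30))) = 1/(2*(2*30*28)) = 1/(2*1680) = 1/3360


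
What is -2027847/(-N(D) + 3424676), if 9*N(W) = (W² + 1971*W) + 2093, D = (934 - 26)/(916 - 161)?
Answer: -3467770458525/5855604448657 ≈ -0.59221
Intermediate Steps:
D = 908/755 ≈ 1.2026
N(W) = 2093/9 + 219*W + W²/9 (N(W) = ((W² + 1971*W) + 2093)/9 = (2093 + W² + 1971*W)/9 = 2093/9 + 219*W + W²/9)
-2027847/(-N(D) + 3424676) = -2027847/(-(2093/9 + 219*(908/755) + (908/755)²/9) + 3424676) = -2027847/(-(2093/9 + 198852/755 + (⅑)*(824464/570025)) + 3424676) = -2027847/(-(2093/9 + 198852/755 + 824464/5130225) + 3424676) = -2027847/(-1*848362043/1710075 + 3424676) = -2027847/(-848362043/1710075 + 3424676) = -2027847/5855604448657/1710075 = -2027847*1710075/5855604448657 = -3467770458525/5855604448657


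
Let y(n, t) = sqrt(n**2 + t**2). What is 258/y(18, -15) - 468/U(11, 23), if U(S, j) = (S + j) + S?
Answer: -52/5 + 86*sqrt(61)/61 ≈ 0.61117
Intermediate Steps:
U(S, j) = j + 2*S
258/y(18, -15) - 468/U(11, 23) = 258/(sqrt(18**2 + (-15)**2)) - 468/(23 + 2*11) = 258/(sqrt(324 + 225)) - 468/(23 + 22) = 258/(sqrt(549)) - 468/45 = 258/((3*sqrt(61))) - 468*1/45 = 258*(sqrt(61)/183) - 52/5 = 86*sqrt(61)/61 - 52/5 = -52/5 + 86*sqrt(61)/61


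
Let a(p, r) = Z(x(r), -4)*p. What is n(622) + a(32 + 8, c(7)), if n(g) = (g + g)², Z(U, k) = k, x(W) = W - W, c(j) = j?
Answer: 1547376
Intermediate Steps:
x(W) = 0
n(g) = 4*g² (n(g) = (2*g)² = 4*g²)
a(p, r) = -4*p
n(622) + a(32 + 8, c(7)) = 4*622² - 4*(32 + 8) = 4*386884 - 4*40 = 1547536 - 160 = 1547376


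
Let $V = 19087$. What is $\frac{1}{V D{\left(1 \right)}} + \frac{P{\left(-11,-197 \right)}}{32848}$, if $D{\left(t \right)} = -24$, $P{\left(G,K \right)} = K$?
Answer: $- \frac{11284523}{1880909328} \approx -0.0059995$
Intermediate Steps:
$\frac{1}{V D{\left(1 \right)}} + \frac{P{\left(-11,-197 \right)}}{32848} = \frac{1}{19087 \left(-24\right)} - \frac{197}{32848} = \frac{1}{19087} \left(- \frac{1}{24}\right) - \frac{197}{32848} = - \frac{1}{458088} - \frac{197}{32848} = - \frac{11284523}{1880909328}$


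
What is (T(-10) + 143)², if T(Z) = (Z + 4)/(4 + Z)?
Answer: 20736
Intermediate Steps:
T(Z) = 1 (T(Z) = (4 + Z)/(4 + Z) = 1)
(T(-10) + 143)² = (1 + 143)² = 144² = 20736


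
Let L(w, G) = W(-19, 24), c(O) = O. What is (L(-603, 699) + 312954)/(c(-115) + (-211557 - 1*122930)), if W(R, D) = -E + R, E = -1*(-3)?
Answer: -156466/167301 ≈ -0.93524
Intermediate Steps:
E = 3
W(R, D) = -3 + R (W(R, D) = -1*3 + R = -3 + R)
L(w, G) = -22 (L(w, G) = -3 - 19 = -22)
(L(-603, 699) + 312954)/(c(-115) + (-211557 - 1*122930)) = (-22 + 312954)/(-115 + (-211557 - 1*122930)) = 312932/(-115 + (-211557 - 122930)) = 312932/(-115 - 334487) = 312932/(-334602) = 312932*(-1/334602) = -156466/167301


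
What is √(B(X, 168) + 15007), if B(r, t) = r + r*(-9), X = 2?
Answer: √14991 ≈ 122.44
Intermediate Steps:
B(r, t) = -8*r (B(r, t) = r - 9*r = -8*r)
√(B(X, 168) + 15007) = √(-8*2 + 15007) = √(-16 + 15007) = √14991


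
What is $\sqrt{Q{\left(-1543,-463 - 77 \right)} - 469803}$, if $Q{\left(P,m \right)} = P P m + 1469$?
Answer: $i \sqrt{1286126794} \approx 35863.0 i$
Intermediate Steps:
$Q{\left(P,m \right)} = 1469 + m P^{2}$ ($Q{\left(P,m \right)} = P^{2} m + 1469 = m P^{2} + 1469 = 1469 + m P^{2}$)
$\sqrt{Q{\left(-1543,-463 - 77 \right)} - 469803} = \sqrt{\left(1469 + \left(-463 - 77\right) \left(-1543\right)^{2}\right) - 469803} = \sqrt{\left(1469 + \left(-463 - 77\right) 2380849\right) - 469803} = \sqrt{\left(1469 - 1285658460\right) - 469803} = \sqrt{-1285656991 - 469803} = \sqrt{-1286126794} = i \sqrt{1286126794}$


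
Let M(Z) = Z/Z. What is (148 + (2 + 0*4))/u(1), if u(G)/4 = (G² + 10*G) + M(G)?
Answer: 25/8 ≈ 3.1250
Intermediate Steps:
M(Z) = 1
u(G) = 4 + 4*G² + 40*G (u(G) = 4*((G² + 10*G) + 1) = 4*(1 + G² + 10*G) = 4 + 4*G² + 40*G)
(148 + (2 + 0*4))/u(1) = (148 + (2 + 0*4))/(4 + 4*1² + 40*1) = (148 + (2 + 0))/(4 + 4*1 + 40) = (148 + 2)/(4 + 4 + 40) = 150/48 = 150*(1/48) = 25/8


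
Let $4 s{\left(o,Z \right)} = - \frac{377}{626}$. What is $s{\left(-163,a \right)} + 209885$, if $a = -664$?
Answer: $\frac{525551663}{2504} \approx 2.0988 \cdot 10^{5}$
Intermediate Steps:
$s{\left(o,Z \right)} = - \frac{377}{2504}$ ($s{\left(o,Z \right)} = \frac{\left(-377\right) \frac{1}{626}}{4} = \frac{1}{4} \left(- \frac{377}{626}\right) = - \frac{377}{2504}$)
$s{\left(-163,a \right)} + 209885 = - \frac{377}{2504} + 209885 = \frac{525551663}{2504}$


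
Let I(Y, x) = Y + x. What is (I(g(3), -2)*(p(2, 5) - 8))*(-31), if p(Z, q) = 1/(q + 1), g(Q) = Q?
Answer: 1457/6 ≈ 242.83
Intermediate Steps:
p(Z, q) = 1/(1 + q)
(I(g(3), -2)*(p(2, 5) - 8))*(-31) = ((3 - 2)*(1/(1 + 5) - 8))*(-31) = (1*(1/6 - 8))*(-31) = (1*(-47/6))*(-31) = -47/6*(-31) = 1457/6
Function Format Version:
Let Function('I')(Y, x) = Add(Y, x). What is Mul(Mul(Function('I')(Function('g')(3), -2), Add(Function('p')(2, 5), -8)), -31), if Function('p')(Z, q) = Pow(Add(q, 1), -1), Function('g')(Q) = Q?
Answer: Rational(1457, 6) ≈ 242.83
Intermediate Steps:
Function('p')(Z, q) = Pow(Add(1, q), -1)
Mul(Mul(Function('I')(Function('g')(3), -2), Add(Function('p')(2, 5), -8)), -31) = Mul(Mul(Add(3, -2), Add(Pow(Add(1, 5), -1), -8)), -31) = Mul(Mul(1, Add(Pow(6, -1), -8)), -31) = Mul(Mul(1, Add(Rational(1, 6), -8)), -31) = Mul(Mul(1, Rational(-47, 6)), -31) = Mul(Rational(-47, 6), -31) = Rational(1457, 6)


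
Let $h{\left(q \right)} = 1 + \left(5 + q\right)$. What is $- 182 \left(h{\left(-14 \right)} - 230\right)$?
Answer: $43316$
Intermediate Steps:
$h{\left(q \right)} = 6 + q$
$- 182 \left(h{\left(-14 \right)} - 230\right) = - 182 \left(\left(6 - 14\right) - 230\right) = - 182 \left(-8 - 230\right) = \left(-182\right) \left(-238\right) = 43316$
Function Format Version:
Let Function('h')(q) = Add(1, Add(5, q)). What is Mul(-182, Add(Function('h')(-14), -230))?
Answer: 43316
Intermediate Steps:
Function('h')(q) = Add(6, q)
Mul(-182, Add(Function('h')(-14), -230)) = Mul(-182, Add(Add(6, -14), -230)) = Mul(-182, Add(-8, -230)) = Mul(-182, -238) = 43316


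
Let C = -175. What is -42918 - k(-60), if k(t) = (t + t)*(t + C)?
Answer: -71118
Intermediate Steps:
k(t) = 2*t*(-175 + t) (k(t) = (t + t)*(t - 175) = (2*t)*(-175 + t) = 2*t*(-175 + t))
-42918 - k(-60) = -42918 - 2*(-60)*(-175 - 60) = -42918 - 2*(-60)*(-235) = -42918 - 1*28200 = -42918 - 28200 = -71118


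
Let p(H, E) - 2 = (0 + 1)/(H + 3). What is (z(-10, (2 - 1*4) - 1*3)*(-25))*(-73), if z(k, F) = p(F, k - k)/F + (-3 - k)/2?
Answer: 5840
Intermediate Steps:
p(H, E) = 2 + 1/(3 + H) (p(H, E) = 2 + (0 + 1)/(H + 3) = 2 + 1/(3 + H))
z(k, F) = -3/2 - k/2 + (7 + 2*F)/(F*(3 + F)) (z(k, F) = ((7 + 2*F)/(3 + F))/F + (-3 - k)/2 = (7 + 2*F)/(F*(3 + F)) + (-3 - k)*(½) = (7 + 2*F)/(F*(3 + F)) + (-3/2 - k/2) = -3/2 - k/2 + (7 + 2*F)/(F*(3 + F)))
(z(-10, (2 - 1*4) - 1*3)*(-25))*(-73) = (((14 + 4*((2 - 1*4) - 1*3) - ((2 - 1*4) - 1*3)*(3 + ((2 - 1*4) - 1*3))*(3 - 10))/(2*((2 - 1*4) - 1*3)*(3 + ((2 - 1*4) - 1*3))))*(-25))*(-73) = (((14 + 4*((2 - 4) - 3) - 1*((2 - 4) - 3)*(3 + ((2 - 4) - 3))*(-7))/(2*((2 - 4) - 3)*(3 + ((2 - 4) - 3))))*(-25))*(-73) = (((14 + 4*(-2 - 3) - 1*(-2 - 3)*(3 + (-2 - 3))*(-7))/(2*(-2 - 3)*(3 + (-2 - 3))))*(-25))*(-73) = (((½)*(14 + 4*(-5) - 1*(-5)*(3 - 5)*(-7))/(-5*(3 - 5)))*(-25))*(-73) = (((½)*(-⅕)*(14 - 20 - 1*(-5)*(-2)*(-7))/(-2))*(-25))*(-73) = (((½)*(-⅕)*(-½)*(14 - 20 + 70))*(-25))*(-73) = (((½)*(-⅕)*(-½)*64)*(-25))*(-73) = ((16/5)*(-25))*(-73) = -80*(-73) = 5840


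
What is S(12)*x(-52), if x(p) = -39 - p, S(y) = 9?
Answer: 117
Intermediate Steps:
S(12)*x(-52) = 9*(-39 - 1*(-52)) = 9*(-39 + 52) = 9*13 = 117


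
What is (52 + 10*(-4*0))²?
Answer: 2704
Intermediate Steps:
(52 + 10*(-4*0))² = (52 + 10*0)² = (52 + 0)² = 52² = 2704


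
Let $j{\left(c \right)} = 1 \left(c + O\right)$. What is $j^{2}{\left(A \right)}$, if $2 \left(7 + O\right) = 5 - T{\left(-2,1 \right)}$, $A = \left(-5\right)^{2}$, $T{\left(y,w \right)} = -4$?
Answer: $\frac{2025}{4} \approx 506.25$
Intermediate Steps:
$A = 25$
$O = - \frac{5}{2}$ ($O = -7 + \frac{5 - -4}{2} = -7 + \frac{5 + 4}{2} = -7 + \frac{1}{2} \cdot 9 = -7 + \frac{9}{2} = - \frac{5}{2} \approx -2.5$)
$j{\left(c \right)} = - \frac{5}{2} + c$ ($j{\left(c \right)} = 1 \left(c - \frac{5}{2}\right) = 1 \left(- \frac{5}{2} + c\right) = - \frac{5}{2} + c$)
$j^{2}{\left(A \right)} = \left(- \frac{5}{2} + 25\right)^{2} = \left(\frac{45}{2}\right)^{2} = \frac{2025}{4}$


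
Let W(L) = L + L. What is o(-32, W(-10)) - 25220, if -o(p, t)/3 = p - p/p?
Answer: -25121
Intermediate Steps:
W(L) = 2*L
o(p, t) = 3 - 3*p (o(p, t) = -3*(p - p/p) = -3*(p - 1*1) = -3*(p - 1) = -3*(-1 + p) = 3 - 3*p)
o(-32, W(-10)) - 25220 = (3 - 3*(-32)) - 25220 = (3 + 96) - 25220 = 99 - 25220 = -25121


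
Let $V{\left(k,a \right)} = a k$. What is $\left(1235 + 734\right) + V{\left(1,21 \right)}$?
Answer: $1990$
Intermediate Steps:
$\left(1235 + 734\right) + V{\left(1,21 \right)} = \left(1235 + 734\right) + 21 \cdot 1 = 1969 + 21 = 1990$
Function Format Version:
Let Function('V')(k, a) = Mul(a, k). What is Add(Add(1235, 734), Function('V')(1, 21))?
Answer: 1990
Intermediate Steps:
Add(Add(1235, 734), Function('V')(1, 21)) = Add(Add(1235, 734), Mul(21, 1)) = Add(1969, 21) = 1990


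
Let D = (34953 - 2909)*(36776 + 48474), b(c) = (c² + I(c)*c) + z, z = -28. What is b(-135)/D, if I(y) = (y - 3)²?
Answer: -2552743/2731751000 ≈ -0.00093447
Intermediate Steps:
I(y) = (-3 + y)²
b(c) = -28 + c² + c*(-3 + c)² (b(c) = (c² + (-3 + c)²*c) - 28 = (c² + c*(-3 + c)²) - 28 = -28 + c² + c*(-3 + c)²)
D = 2731751000 (D = 32044*85250 = 2731751000)
b(-135)/D = (-28 + (-135)² - 135*(-3 - 135)²)/2731751000 = (-28 + 18225 - 135*(-138)²)*(1/2731751000) = (-28 + 18225 - 135*19044)*(1/2731751000) = (-28 + 18225 - 2570940)*(1/2731751000) = -2552743*1/2731751000 = -2552743/2731751000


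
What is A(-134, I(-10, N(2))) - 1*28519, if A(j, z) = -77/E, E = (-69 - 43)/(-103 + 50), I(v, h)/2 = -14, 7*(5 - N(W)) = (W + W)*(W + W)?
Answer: -456887/16 ≈ -28555.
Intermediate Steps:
N(W) = 5 - 4*W²/7 (N(W) = 5 - (W + W)*(W + W)/7 = 5 - 2*W*2*W/7 = 5 - 4*W²/7)
I(v, h) = -28 (I(v, h) = 2*(-14) = -28)
E = 112/53 (E = -112/(-53) = -112*(-1/53) = 112/53 ≈ 2.1132)
A(j, z) = -583/16 (A(j, z) = -77/112/53 = -77*53/112 = -583/16)
A(-134, I(-10, N(2))) - 1*28519 = -583/16 - 1*28519 = -583/16 - 28519 = -456887/16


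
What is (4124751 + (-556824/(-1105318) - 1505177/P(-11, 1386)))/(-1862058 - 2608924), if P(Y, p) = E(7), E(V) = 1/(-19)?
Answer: -9042361869269/1235464220569 ≈ -7.3190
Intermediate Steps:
E(V) = -1/19
P(Y, p) = -1/19
(4124751 + (-556824/(-1105318) - 1505177/P(-11, 1386)))/(-1862058 - 2608924) = (4124751 + (-556824/(-1105318) - 1505177/(-1/19)))/(-1862058 - 2608924) = (4124751 + (-556824*(-1/1105318) - 1505177*(-19)))/(-4470982) = (4124751 + (278412/552659 + 28598363))*(-1/4470982) = (4124751 + 15805142975629/552659)*(-1/4470982) = (18084723738538/552659)*(-1/4470982) = -9042361869269/1235464220569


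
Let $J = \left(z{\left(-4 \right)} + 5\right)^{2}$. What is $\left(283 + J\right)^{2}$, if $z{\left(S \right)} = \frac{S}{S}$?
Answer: $101761$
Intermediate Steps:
$z{\left(S \right)} = 1$
$J = 36$ ($J = \left(1 + 5\right)^{2} = 6^{2} = 36$)
$\left(283 + J\right)^{2} = \left(283 + 36\right)^{2} = 319^{2} = 101761$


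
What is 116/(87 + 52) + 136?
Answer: 19020/139 ≈ 136.83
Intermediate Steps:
116/(87 + 52) + 136 = 116/139 + 136 = 19020/139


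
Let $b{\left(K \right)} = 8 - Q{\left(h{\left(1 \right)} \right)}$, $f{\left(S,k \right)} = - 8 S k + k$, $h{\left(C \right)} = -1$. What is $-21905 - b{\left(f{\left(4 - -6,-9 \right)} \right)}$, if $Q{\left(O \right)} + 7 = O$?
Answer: $-21921$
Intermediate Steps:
$Q{\left(O \right)} = -7 + O$
$f{\left(S,k \right)} = k - 8 S k$ ($f{\left(S,k \right)} = - 8 S k + k = k - 8 S k$)
$b{\left(K \right)} = 16$ ($b{\left(K \right)} = 8 - \left(-7 - 1\right) = 8 - -8 = 8 + 8 = 16$)
$-21905 - b{\left(f{\left(4 - -6,-9 \right)} \right)} = -21905 - 16 = -21921$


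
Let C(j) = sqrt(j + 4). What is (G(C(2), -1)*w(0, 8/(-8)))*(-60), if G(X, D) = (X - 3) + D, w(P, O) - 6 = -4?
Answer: 480 - 120*sqrt(6) ≈ 186.06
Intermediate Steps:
w(P, O) = 2 (w(P, O) = 6 - 4 = 2)
C(j) = sqrt(4 + j)
G(X, D) = -3 + D + X (G(X, D) = (-3 + X) + D = -3 + D + X)
(G(C(2), -1)*w(0, 8/(-8)))*(-60) = ((-3 - 1 + sqrt(4 + 2))*2)*(-60) = ((-3 - 1 + sqrt(6))*2)*(-60) = ((-4 + sqrt(6))*2)*(-60) = (-8 + 2*sqrt(6))*(-60) = 480 - 120*sqrt(6)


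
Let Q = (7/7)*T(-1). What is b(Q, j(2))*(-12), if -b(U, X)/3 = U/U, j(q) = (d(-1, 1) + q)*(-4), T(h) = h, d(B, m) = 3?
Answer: 36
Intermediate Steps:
j(q) = -12 - 4*q (j(q) = (3 + q)*(-4) = -12 - 4*q)
Q = -1 (Q = (7/7)*(-1) = (7*(⅐))*(-1) = 1*(-1) = -1)
b(U, X) = -3 (b(U, X) = -3*U/U = -3*1 = -3)
b(Q, j(2))*(-12) = -3*(-12) = 36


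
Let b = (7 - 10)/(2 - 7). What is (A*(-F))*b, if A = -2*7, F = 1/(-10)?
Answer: -21/25 ≈ -0.84000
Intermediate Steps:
F = -⅒ ≈ -0.10000
A = -14
b = ⅗ (b = -3/(-5) = -3*(-⅕) = ⅗ ≈ 0.60000)
(A*(-F))*b = -(-14)*(-1)/10*(⅗) = -14*⅒*(⅗) = -7/5*⅗ = -21/25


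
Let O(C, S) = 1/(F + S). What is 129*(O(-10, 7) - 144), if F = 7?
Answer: -259935/14 ≈ -18567.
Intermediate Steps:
O(C, S) = 1/(7 + S)
129*(O(-10, 7) - 144) = 129*(1/(7 + 7) - 144) = 129*(1/14 - 144) = 129*(-2015/14) = -259935/14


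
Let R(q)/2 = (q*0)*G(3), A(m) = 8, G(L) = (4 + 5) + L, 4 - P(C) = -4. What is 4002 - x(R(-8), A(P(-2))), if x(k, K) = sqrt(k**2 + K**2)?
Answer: 3994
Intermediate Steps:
P(C) = 8 (P(C) = 4 - 1*(-4) = 4 + 4 = 8)
G(L) = 9 + L
R(q) = 0 (R(q) = 2*((q*0)*(9 + 3)) = 2*(0*12) = 2*0 = 0)
x(k, K) = sqrt(K**2 + k**2)
4002 - x(R(-8), A(P(-2))) = 4002 - sqrt(8**2 + 0**2) = 4002 - sqrt(64 + 0) = 4002 - sqrt(64) = 4002 - 1*8 = 4002 - 8 = 3994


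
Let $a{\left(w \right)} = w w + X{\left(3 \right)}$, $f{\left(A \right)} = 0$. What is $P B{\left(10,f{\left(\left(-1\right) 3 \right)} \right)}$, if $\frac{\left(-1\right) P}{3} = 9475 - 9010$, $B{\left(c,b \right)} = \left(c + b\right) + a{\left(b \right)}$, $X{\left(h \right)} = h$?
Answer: $-18135$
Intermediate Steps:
$a{\left(w \right)} = 3 + w^{2}$ ($a{\left(w \right)} = w w + 3 = w^{2} + 3 = 3 + w^{2}$)
$B{\left(c,b \right)} = 3 + b + c + b^{2}$ ($B{\left(c,b \right)} = \left(c + b\right) + \left(3 + b^{2}\right) = \left(b + c\right) + \left(3 + b^{2}\right) = 3 + b + c + b^{2}$)
$P = -1395$ ($P = - 3 \left(9475 - 9010\right) = \left(-3\right) 465 = -1395$)
$P B{\left(10,f{\left(\left(-1\right) 3 \right)} \right)} = - 1395 \left(3 + 0 + 10 + 0^{2}\right) = - 1395 \left(3 + 0 + 10 + 0\right) = \left(-1395\right) 13 = -18135$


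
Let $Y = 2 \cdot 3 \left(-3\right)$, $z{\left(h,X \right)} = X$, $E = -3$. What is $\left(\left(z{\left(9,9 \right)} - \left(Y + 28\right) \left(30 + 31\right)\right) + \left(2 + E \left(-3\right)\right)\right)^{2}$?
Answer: $348100$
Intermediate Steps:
$Y = -18$ ($Y = 6 \left(-3\right) = -18$)
$\left(\left(z{\left(9,9 \right)} - \left(Y + 28\right) \left(30 + 31\right)\right) + \left(2 + E \left(-3\right)\right)\right)^{2} = \left(\left(9 - \left(-18 + 28\right) \left(30 + 31\right)\right) + \left(2 - -9\right)\right)^{2} = \left(\left(9 - 10 \cdot 61\right) + \left(2 + 9\right)\right)^{2} = \left(\left(9 - 610\right) + 11\right)^{2} = \left(-601 + 11\right)^{2} = \left(-590\right)^{2} = 348100$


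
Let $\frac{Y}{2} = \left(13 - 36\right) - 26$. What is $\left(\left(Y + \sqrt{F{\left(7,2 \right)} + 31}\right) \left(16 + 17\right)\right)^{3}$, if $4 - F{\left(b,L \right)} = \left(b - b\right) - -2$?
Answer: $-34172277678 + 1036602765 \sqrt{33} \approx -2.8217 \cdot 10^{10}$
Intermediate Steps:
$F{\left(b,L \right)} = 2$ ($F{\left(b,L \right)} = 4 - \left(\left(b - b\right) - -2\right) = 4 - \left(0 + 2\right) = 4 - 2 = 2$)
$Y = -98$ ($Y = 2 \left(\left(13 - 36\right) - 26\right) = 2 \left(-23 - 26\right) = 2 \left(-49\right) = -98$)
$\left(\left(Y + \sqrt{F{\left(7,2 \right)} + 31}\right) \left(16 + 17\right)\right)^{3} = \left(\left(-98 + \sqrt{2 + 31}\right) \left(16 + 17\right)\right)^{3} = \left(\left(-98 + \sqrt{33}\right) 33\right)^{3} = \left(-3234 + 33 \sqrt{33}\right)^{3}$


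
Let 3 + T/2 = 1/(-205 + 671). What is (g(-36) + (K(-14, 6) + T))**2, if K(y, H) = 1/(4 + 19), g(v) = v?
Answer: 50544931684/28718881 ≈ 1760.0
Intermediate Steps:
T = -1397/233 (T = -6 + 2/(-205 + 671) = -6 + 2/466 = -6 + 2*(1/466) = -6 + 1/233 = -1397/233 ≈ -5.9957)
K(y, H) = 1/23
(g(-36) + (K(-14, 6) + T))**2 = (-36 + (1/23 - 1397/233))**2 = (-36 - 31898/5359)**2 = (-224822/5359)**2 = 50544931684/28718881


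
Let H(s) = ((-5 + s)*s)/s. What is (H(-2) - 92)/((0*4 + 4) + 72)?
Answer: -99/76 ≈ -1.3026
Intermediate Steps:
H(s) = -5 + s (H(s) = (s*(-5 + s))/s = -5 + s)
(H(-2) - 92)/((0*4 + 4) + 72) = ((-5 - 2) - 92)/((0*4 + 4) + 72) = (-7 - 92)/((0 + 4) + 72) = -99/(4 + 72) = -99/76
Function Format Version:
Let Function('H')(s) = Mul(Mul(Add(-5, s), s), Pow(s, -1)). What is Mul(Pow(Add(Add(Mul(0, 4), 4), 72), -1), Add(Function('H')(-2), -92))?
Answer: Rational(-99, 76) ≈ -1.3026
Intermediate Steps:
Function('H')(s) = Add(-5, s) (Function('H')(s) = Mul(Mul(s, Add(-5, s)), Pow(s, -1)) = Add(-5, s))
Mul(Pow(Add(Add(Mul(0, 4), 4), 72), -1), Add(Function('H')(-2), -92)) = Mul(Pow(Add(Add(Mul(0, 4), 4), 72), -1), Add(Add(-5, -2), -92)) = Mul(Pow(Add(Add(0, 4), 72), -1), Add(-7, -92)) = Mul(Pow(Add(4, 72), -1), -99) = Mul(Pow(76, -1), -99) = Mul(Rational(1, 76), -99) = Rational(-99, 76)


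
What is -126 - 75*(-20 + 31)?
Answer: -951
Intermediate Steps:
-126 - 75*(-20 + 31) = -126 - 75*11 = -126 - 825 = -951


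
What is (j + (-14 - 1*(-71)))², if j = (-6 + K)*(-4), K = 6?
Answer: 3249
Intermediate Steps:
j = 0 (j = (-6 + 6)*(-4) = 0*(-4) = 0)
(j + (-14 - 1*(-71)))² = (0 + (-14 - 1*(-71)))² = (0 + (-14 + 71))² = (0 + 57)² = 57² = 3249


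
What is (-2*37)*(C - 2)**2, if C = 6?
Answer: -1184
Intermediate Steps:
(-2*37)*(C - 2)**2 = (-2*37)*(6 - 2)**2 = -74*4**2 = -74*16 = -1184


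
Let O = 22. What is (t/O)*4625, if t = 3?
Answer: 13875/22 ≈ 630.68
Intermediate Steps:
(t/O)*4625 = (3/22)*4625 = 13875/22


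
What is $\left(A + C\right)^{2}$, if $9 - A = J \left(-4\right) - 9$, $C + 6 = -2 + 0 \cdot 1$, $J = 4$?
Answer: $676$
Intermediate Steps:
$C = -8$ ($C = -6 + \left(-2 + 0 \cdot 1\right) = -6 + \left(-2 + 0\right) = -6 - 2 = -8$)
$A = 34$ ($A = 9 - \left(4 \left(-4\right) - 9\right) = 9 - \left(-16 - 9\right) = 9 - -25 = 9 + 25 = 34$)
$\left(A + C\right)^{2} = \left(34 - 8\right)^{2} = 26^{2} = 676$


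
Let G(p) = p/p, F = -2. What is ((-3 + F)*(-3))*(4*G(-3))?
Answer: 60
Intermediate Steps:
G(p) = 1
((-3 + F)*(-3))*(4*G(-3)) = ((-3 - 2)*(-3))*(4*1) = -5*(-3)*4 = 15*4 = 60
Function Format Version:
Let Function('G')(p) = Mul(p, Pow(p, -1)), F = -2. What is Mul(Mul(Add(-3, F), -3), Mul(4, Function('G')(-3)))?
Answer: 60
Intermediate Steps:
Function('G')(p) = 1
Mul(Mul(Add(-3, F), -3), Mul(4, Function('G')(-3))) = Mul(Mul(Add(-3, -2), -3), Mul(4, 1)) = Mul(Mul(-5, -3), 4) = Mul(15, 4) = 60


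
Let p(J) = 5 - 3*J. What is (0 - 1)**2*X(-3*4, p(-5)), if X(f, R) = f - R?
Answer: -32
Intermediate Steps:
(0 - 1)**2*X(-3*4, p(-5)) = (0 - 1)**2*(-3*4 - (5 - 3*(-5))) = (-1)**2*(-12 - (5 + 15)) = 1*(-12 - 1*20) = 1*(-12 - 20) = 1*(-32) = -32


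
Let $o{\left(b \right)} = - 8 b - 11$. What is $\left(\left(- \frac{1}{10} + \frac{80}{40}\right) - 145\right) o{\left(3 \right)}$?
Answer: $\frac{10017}{2} \approx 5008.5$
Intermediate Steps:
$o{\left(b \right)} = -11 - 8 b$
$\left(\left(- \frac{1}{10} + \frac{80}{40}\right) - 145\right) o{\left(3 \right)} = \left(\left(- \frac{1}{10} + \frac{80}{40}\right) - 145\right) \left(-11 - 24\right) = \left(\left(\left(-1\right) \frac{1}{10} + 80 \cdot \frac{1}{40}\right) - 145\right) \left(-11 - 24\right) = \left(\left(- \frac{1}{10} + 2\right) - 145\right) \left(-35\right) = \left(\frac{19}{10} - 145\right) \left(-35\right) = \left(- \frac{1431}{10}\right) \left(-35\right) = \frac{10017}{2}$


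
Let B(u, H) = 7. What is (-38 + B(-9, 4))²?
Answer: 961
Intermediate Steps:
(-38 + B(-9, 4))² = (-38 + 7)² = (-31)² = 961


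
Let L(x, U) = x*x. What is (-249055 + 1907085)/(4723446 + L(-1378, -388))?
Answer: 15073/60203 ≈ 0.25037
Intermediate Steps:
L(x, U) = x**2
(-249055 + 1907085)/(4723446 + L(-1378, -388)) = (-249055 + 1907085)/(4723446 + (-1378)**2) = 1658030/(4723446 + 1898884) = 1658030/6622330 = 1658030*(1/6622330) = 15073/60203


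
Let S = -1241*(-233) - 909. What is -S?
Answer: -288244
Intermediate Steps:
S = 288244 (S = 289153 - 909 = 288244)
-S = -1*288244 = -288244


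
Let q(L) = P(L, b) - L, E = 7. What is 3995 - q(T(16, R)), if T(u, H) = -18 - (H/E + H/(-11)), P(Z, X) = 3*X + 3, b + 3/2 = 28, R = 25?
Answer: 599553/154 ≈ 3893.2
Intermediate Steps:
b = 53/2 (b = -3/2 + 28 = 53/2 ≈ 26.500)
P(Z, X) = 3 + 3*X
T(u, H) = -18 - 4*H/77 (T(u, H) = -18 - (H/7 + H/(-11)) = -18 - (H*(⅐) + H*(-1/11)) = -18 - (H/7 - H/11) = -18 - 4*H/77)
q(L) = 165/2 - L (q(L) = (3 + 3*(53/2)) - L = (3 + 159/2) - L = 165/2 - L)
3995 - q(T(16, R)) = 3995 - (165/2 - (-18 - 4/77*25)) = 3995 - (165/2 - (-18 - 100/77)) = 3995 - (165/2 - 1*(-1486/77)) = 3995 - (165/2 + 1486/77) = 3995 - 1*15677/154 = 3995 - 15677/154 = 599553/154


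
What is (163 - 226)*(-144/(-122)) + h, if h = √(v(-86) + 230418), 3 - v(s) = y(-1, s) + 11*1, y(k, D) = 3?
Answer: -4536/61 + √230407 ≈ 405.65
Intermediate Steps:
v(s) = -11 (v(s) = 3 - (3 + 11*1) = 3 - (3 + 11) = 3 - 1*14 = 3 - 14 = -11)
h = √230407 (h = √(-11 + 230418) = √230407 ≈ 480.01)
(163 - 226)*(-144/(-122)) + h = (163 - 226)*(-144/(-122)) + √230407 = -(-9072)*(-1)/122 + √230407 = -63*72/61 + √230407 = -4536/61 + √230407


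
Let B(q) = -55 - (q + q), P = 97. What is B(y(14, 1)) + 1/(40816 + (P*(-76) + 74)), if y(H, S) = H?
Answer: -2781993/33518 ≈ -83.000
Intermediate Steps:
B(q) = -55 - 2*q
B(y(14, 1)) + 1/(40816 + (P*(-76) + 74)) = (-55 - 2*14) + 1/(40816 + (97*(-76) + 74)) = (-55 - 28) + 1/(40816 + (-7372 + 74)) = -83 + 1/(40816 - 7298) = -83 + 1/33518 = -2781993/33518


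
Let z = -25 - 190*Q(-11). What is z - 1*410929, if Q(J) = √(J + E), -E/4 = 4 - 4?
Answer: -410954 - 190*I*√11 ≈ -4.1095e+5 - 630.16*I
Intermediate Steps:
E = 0 (E = -4*(4 - 4) = -4*0 = 0)
Q(J) = √J (Q(J) = √(J + 0) = √J)
z = -25 - 190*I*√11 ≈ -25.0 - 630.16*I
z - 1*410929 = (-25 - 190*I*√11) - 1*410929 = (-25 - 190*I*√11) - 410929 = -410954 - 190*I*√11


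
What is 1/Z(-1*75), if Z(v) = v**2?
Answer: 1/5625 ≈ 0.00017778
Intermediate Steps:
1/Z(-1*75) = 1/((-1*75)**2) = 1/((-75)**2) = 1/5625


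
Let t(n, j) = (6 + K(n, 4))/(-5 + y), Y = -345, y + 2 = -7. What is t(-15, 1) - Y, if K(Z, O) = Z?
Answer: 4839/14 ≈ 345.64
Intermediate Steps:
y = -9 (y = -2 - 7 = -9)
t(n, j) = -3/7 - n/14 (t(n, j) = (6 + n)/(-5 - 9) = (6 + n)/(-14) = (6 + n)*(-1/14) = -3/7 - n/14)
t(-15, 1) - Y = (-3/7 - 1/14*(-15)) - 1*(-345) = (-3/7 + 15/14) + 345 = 9/14 + 345 = 4839/14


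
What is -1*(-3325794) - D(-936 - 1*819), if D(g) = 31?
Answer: 3325763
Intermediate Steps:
-1*(-3325794) - D(-936 - 1*819) = -1*(-3325794) - 1*31 = 3325794 - 31 = 3325763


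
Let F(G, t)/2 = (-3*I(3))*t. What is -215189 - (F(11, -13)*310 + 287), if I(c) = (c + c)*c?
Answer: -650716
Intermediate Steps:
I(c) = 2*c² (I(c) = (2*c)*c = 2*c²)
F(G, t) = -108*t (F(G, t) = 2*((-6*3²)*t) = 2*((-6*9)*t) = 2*((-3*18)*t) = 2*(-54*t) = -108*t)
-215189 - (F(11, -13)*310 + 287) = -215189 - (-108*(-13)*310 + 287) = -215189 - (1404*310 + 287) = -215189 - (435240 + 287) = -215189 - 1*435527 = -215189 - 435527 = -650716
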